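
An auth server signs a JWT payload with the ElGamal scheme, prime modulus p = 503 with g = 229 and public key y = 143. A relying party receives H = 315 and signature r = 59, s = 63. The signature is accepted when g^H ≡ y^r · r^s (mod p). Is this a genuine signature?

Left side g^H mod p:
229^2 = 52441 ≡ 129
229^4 ≡ 129^2 = 16641 ≡ 42
229^8 ≡ 42^2 = 1764 ≡ 255
229^16 ≡ 255^2 = 65025 ≡ 138
229^32 ≡ 138^2 = 19044 ≡ 433
229^64 ≡ 433^2 = 187489 ≡ 373
229^128 ≡ 373^2 = 139129 ≡ 301
229^256 ≡ 301^2 = 90601 ≡ 61
315 = 256 + 32 + 16 + 8 + 2 + 1, so 229^315 ≡ 61·433·138·255·129·229 ≡ 373 (mod 503)
Right side y^r · r^s mod p:
143^2 = 20449 ≡ 329
143^4 ≡ 329^2 = 108241 ≡ 96
143^8 ≡ 96^2 = 9216 ≡ 162
143^16 ≡ 162^2 = 26244 ≡ 88
143^32 ≡ 88^2 = 7744 ≡ 199
59 = 32 + 16 + 8 + 2 + 1, so 143^59 ≡ 199·88·162·329·143 ≡ 396 (mod 503)
59^2 = 3481 ≡ 463
59^4 ≡ 463^2 = 214369 ≡ 91
59^8 ≡ 91^2 = 8281 ≡ 233
59^16 ≡ 233^2 = 54289 ≡ 468
59^32 ≡ 468^2 = 219024 ≡ 219
63 = 32 + 16 + 8 + 4 + 2 + 1, so 59^63 ≡ 219·468·233·91·463·59 ≡ 344 (mod 503)
396·344 = 136224 ≡ 414 (mod 503)
373 ≠ 414, so verification fails.

forged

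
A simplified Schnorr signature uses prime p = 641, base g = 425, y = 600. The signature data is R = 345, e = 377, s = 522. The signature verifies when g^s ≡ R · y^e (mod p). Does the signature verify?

g^s mod p:
425^2 = 180625 ≡ 504
425^4 ≡ 504^2 = 254016 ≡ 180
425^8 ≡ 180^2 = 32400 ≡ 350
425^16 ≡ 350^2 = 122500 ≡ 69
425^32 ≡ 69^2 = 4761 ≡ 274
425^64 ≡ 274^2 = 75076 ≡ 79
425^128 ≡ 79^2 = 6241 ≡ 472
425^256 ≡ 472^2 = 222784 ≡ 357
425^512 ≡ 357^2 = 127449 ≡ 531
522 = 512 + 8 + 2, so 425^522 ≡ 531·350·504 ≡ 352 (mod 641)
R · y^e mod p:
600^2 = 360000 ≡ 399
600^4 ≡ 399^2 = 159201 ≡ 233
600^8 ≡ 233^2 = 54289 ≡ 445
600^16 ≡ 445^2 = 198025 ≡ 597
600^32 ≡ 597^2 = 356409 ≡ 13
600^64 ≡ 13^2 = 169
600^128 ≡ 169^2 = 28561 ≡ 357
600^256 ≡ 357^2 = 127449 ≡ 531
377 = 256 + 64 + 32 + 16 + 8 + 1, so 600^377 ≡ 531·169·13·597·445·600 ≡ 622 (mod 641)
345·622 = 214590 ≡ 496 (mod 641)
352 ≠ 496; the check fails.

does not verify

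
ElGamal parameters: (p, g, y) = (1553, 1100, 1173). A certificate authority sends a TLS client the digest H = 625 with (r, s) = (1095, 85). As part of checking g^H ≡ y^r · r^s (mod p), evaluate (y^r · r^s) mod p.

Squares mod 1553: 1173^1≡1173, 1173^2≡1524, 1173^4≡841, 1173^8≡666, 1173^16≡951, 1173^32≡555, 1173^64≡531, 1173^128≡868, 1173^256≡219, 1173^512≡1371, 1173^1024≡511
1095 = 1024 + 64 + 4 + 2 + 1, so 1173^1095 ≡ 511·531·841·1524·1173 ≡ 401 (mod 1553)
Squares mod 1553: 1095^1≡1095, 1095^2≡109, 1095^4≡1010, 1095^8≡1332, 1095^16≡698, 1095^32≡1115, 1095^64≡825
85 = 64 + 16 + 4 + 1, so 1095^85 ≡ 825·698·1010·1095 ≡ 1350 (mod 1553)
y^r · r^s ≡ 401·1350 = 541350 ≡ 906 (mod 1553)

906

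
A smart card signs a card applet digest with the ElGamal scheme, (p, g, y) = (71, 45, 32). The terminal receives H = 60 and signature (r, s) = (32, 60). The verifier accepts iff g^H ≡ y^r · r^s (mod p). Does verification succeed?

fails

Left side g^H mod p:
45^2 = 2025 ≡ 37
45^4 ≡ 37^2 = 1369 ≡ 20
45^8 ≡ 20^2 = 400 ≡ 45
45^16 ≡ 45^2 = 2025 ≡ 37
45^32 ≡ 37^2 = 1369 ≡ 20
60 = 32 + 16 + 8 + 4, so 45^60 ≡ 20·37·45·20 ≡ 20 (mod 71)
Right side y^r · r^s mod p:
32^2 = 1024 ≡ 30
32^4 ≡ 30^2 = 900 ≡ 48
32^8 ≡ 48^2 = 2304 ≡ 32
32^16 ≡ 32^2 = 1024 ≡ 30
32^32 ≡ 30^2 = 900 ≡ 48
32^2 = 1024 ≡ 30
32^4 ≡ 30^2 = 900 ≡ 48
32^8 ≡ 48^2 = 2304 ≡ 32
32^16 ≡ 32^2 = 1024 ≡ 30
32^32 ≡ 30^2 = 900 ≡ 48
60 = 32 + 16 + 8 + 4, so 32^60 ≡ 48·30·32·48 ≡ 48 (mod 71)
48·48 = 2304 ≡ 32 (mod 71)
20 ≠ 32, so verification fails.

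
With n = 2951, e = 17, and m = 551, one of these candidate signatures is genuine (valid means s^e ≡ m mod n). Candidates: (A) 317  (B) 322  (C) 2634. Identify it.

A

Candidate A: 317^17 mod 2951 = 551
  → matches m = 551
Candidate B: 322^17 mod 2951 = 251
Candidate C: 2634^17 mod 2951 = 2400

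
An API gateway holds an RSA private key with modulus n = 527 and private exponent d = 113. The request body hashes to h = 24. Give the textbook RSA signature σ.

517

h^2 ≡ 24^2 = 576 ≡ 49
h^4 ≡ 49^2 = 2401 ≡ 293
h^8 ≡ 293^2 = 85849 ≡ 475
h^16 ≡ 475^2 = 225625 ≡ 69
h^32 ≡ 69^2 = 4761 ≡ 18
h^64 ≡ 18^2 = 324
113 = 64 + 32 + 16 + 1, so h^113 ≡ 324·18·69·24 ≡ 517 (mod 527)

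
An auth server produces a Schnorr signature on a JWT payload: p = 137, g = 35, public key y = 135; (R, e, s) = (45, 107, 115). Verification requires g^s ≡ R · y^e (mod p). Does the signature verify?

verifies

g^s mod p:
Squares mod 137: 35^1≡35, 35^2≡129, 35^4≡64, 35^8≡123, 35^16≡59, 35^32≡56, 35^64≡122
115 = 64 + 32 + 16 + 2 + 1, so 35^115 ≡ 122·56·59·129·35 ≡ 70 (mod 137)
R · y^e mod p:
Squares mod 137: 135^1≡135, 135^2≡4, 135^4≡16, 135^8≡119, 135^16≡50, 135^32≡34, 135^64≡60
107 = 64 + 32 + 8 + 2 + 1, so 135^107 ≡ 60·34·119·4·135 ≡ 32 (mod 137)
45·32 = 1440 ≡ 70 (mod 137)
70 ≡ 70 (mod 137); signature holds.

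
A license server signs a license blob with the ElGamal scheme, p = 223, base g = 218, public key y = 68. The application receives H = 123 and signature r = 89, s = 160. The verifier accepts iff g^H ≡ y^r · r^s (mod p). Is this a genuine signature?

Left side g^H mod p:
218^2 = 47524 ≡ 25
218^4 ≡ 25^2 = 625 ≡ 179
218^8 ≡ 179^2 = 32041 ≡ 152
218^16 ≡ 152^2 = 23104 ≡ 135
218^32 ≡ 135^2 = 18225 ≡ 162
218^64 ≡ 162^2 = 26244 ≡ 153
123 = 64 + 32 + 16 + 8 + 2 + 1, so 218^123 ≡ 153·162·135·152·25·218 ≡ 2 (mod 223)
Right side y^r · r^s mod p:
68^2 = 4624 ≡ 164
68^4 ≡ 164^2 = 26896 ≡ 136
68^8 ≡ 136^2 = 18496 ≡ 210
68^16 ≡ 210^2 = 44100 ≡ 169
68^32 ≡ 169^2 = 28561 ≡ 17
68^64 ≡ 17^2 = 289 ≡ 66
89 = 64 + 16 + 8 + 1, so 68^89 ≡ 66·169·210·68 ≡ 32 (mod 223)
89^2 = 7921 ≡ 116
89^4 ≡ 116^2 = 13456 ≡ 76
89^8 ≡ 76^2 = 5776 ≡ 201
89^16 ≡ 201^2 = 40401 ≡ 38
89^32 ≡ 38^2 = 1444 ≡ 106
89^64 ≡ 106^2 = 11236 ≡ 86
89^128 ≡ 86^2 = 7396 ≡ 37
160 = 128 + 32, so 89^160 ≡ 37·106 ≡ 131 (mod 223)
32·131 = 4192 ≡ 178 (mod 223)
2 ≠ 178, so verification fails.

forged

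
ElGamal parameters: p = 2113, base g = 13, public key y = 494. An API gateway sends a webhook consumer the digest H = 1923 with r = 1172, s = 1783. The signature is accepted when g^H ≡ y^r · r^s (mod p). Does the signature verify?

Left side g^H mod p:
Squares mod 2113: 13^1≡13, 13^2≡169, 13^4≡1092, 13^8≡732, 13^16≡1235, 13^32≡1752, 13^64≡1428, 13^128≡139, 13^256≡304, 13^512≡1557, 13^1024≡638
1923 = 1024 + 512 + 256 + 128 + 2 + 1, so 13^1923 ≡ 638·1557·304·139·169·13 ≡ 617 (mod 2113)
Right side y^r · r^s mod p:
Squares mod 2113: 494^1≡494, 494^2≡1041, 494^4≡1825, 494^8≡537, 494^16≡1001, 494^32≡439, 494^64≡438, 494^128≡1674, 494^256≡438, 494^512≡1674, 494^1024≡438
1172 = 1024 + 128 + 16 + 4, so 494^1172 ≡ 438·1674·1001·1825 ≡ 1193 (mod 2113)
Squares mod 2113: 1172^1≡1172, 1172^2≡134, 1172^4≡1052, 1172^8≡1605, 1172^16≡278, 1172^32≡1216, 1172^64≡1669, 1172^128≡627, 1172^256≡111, 1172^512≡1756, 1172^1024≡669
1783 = 1024 + 512 + 128 + 64 + 32 + 16 + 4 + 2 + 1, so 1172^1783 ≡ 669·1756·627·1669·1216·278·1052·134·1172 ≡ 20 (mod 2113)
1193·20 = 23860 ≡ 617 (mod 2113)
617 ≡ 617 (mod 2113), so the signature is genuine.

verifies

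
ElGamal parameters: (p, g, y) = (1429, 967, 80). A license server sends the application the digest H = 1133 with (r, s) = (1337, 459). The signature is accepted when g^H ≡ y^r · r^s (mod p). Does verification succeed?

Left side g^H mod p:
Squares mod 1429: 967^1≡967, 967^2≡523, 967^4≡590, 967^8≡853, 967^16≡248, 967^32≡57, 967^64≡391, 967^128≡1407, 967^256≡484, 967^512≡1329, 967^1024≡1426
1133 = 1024 + 64 + 32 + 8 + 4 + 1, so 967^1133 ≡ 1426·391·57·853·590·967 ≡ 1390 (mod 1429)
Right side y^r · r^s mod p:
Squares mod 1429: 80^1≡80, 80^2≡684, 80^4≡573, 80^8≡1088, 80^16≡532, 80^32≡82, 80^64≡1008, 80^128≡45, 80^256≡596, 80^512≡824, 80^1024≡201
1337 = 1024 + 256 + 32 + 16 + 8 + 1, so 80^1337 ≡ 201·596·82·532·1088·80 ≡ 1125 (mod 1429)
Squares mod 1429: 1337^1≡1337, 1337^2≡1319, 1337^4≡668, 1337^8≡376, 1337^16≡1334, 1337^32≡451, 1337^64≡483, 1337^128≡362, 1337^256≡1005
459 = 256 + 128 + 64 + 8 + 2 + 1, so 1337^459 ≡ 1005·362·483·376·1319·1337 ≡ 1227 (mod 1429)
1125·1227 = 1380375 ≡ 1390 (mod 1429)
1390 ≡ 1390 (mod 1429), so the signature is genuine.

passes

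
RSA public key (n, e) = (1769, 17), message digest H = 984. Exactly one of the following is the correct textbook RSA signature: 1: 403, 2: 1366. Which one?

Candidate 1: 403^2 = 162409 ≡ 1430; 403^4 ≡ 1430^2 = 2044900 ≡ 1705; 403^8 ≡ 1705^2 = 2907025 ≡ 558; 403^16 ≡ 558^2 = 311364 ≡ 20; 17 = 16 + 1, so 403^17 ≡ 20·403 ≡ 984 (mod 1769)
  → matches H = 984
Candidate 2: 1366^2 = 1865956 ≡ 1430; 1366^4 ≡ 1430^2 = 2044900 ≡ 1705; 1366^8 ≡ 1705^2 = 2907025 ≡ 558; 1366^16 ≡ 558^2 = 311364 ≡ 20; 17 = 16 + 1, so 1366^17 ≡ 20·1366 ≡ 785 (mod 1769)

1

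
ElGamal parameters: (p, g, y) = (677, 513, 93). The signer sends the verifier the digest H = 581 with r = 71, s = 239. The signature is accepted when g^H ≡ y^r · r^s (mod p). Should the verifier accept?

reject

Left side g^H mod p:
513^2 = 263169 ≡ 493
513^4 ≡ 493^2 = 243049 ≡ 6
513^8 ≡ 6^2 = 36
513^16 ≡ 36^2 = 1296 ≡ 619
513^32 ≡ 619^2 = 383161 ≡ 656
513^64 ≡ 656^2 = 430336 ≡ 441
513^128 ≡ 441^2 = 194481 ≡ 182
513^256 ≡ 182^2 = 33124 ≡ 628
513^512 ≡ 628^2 = 394384 ≡ 370
581 = 512 + 64 + 4 + 1, so 513^581 ≡ 370·441·6·513 ≡ 71 (mod 677)
Right side y^r · r^s mod p:
93^2 = 8649 ≡ 525
93^4 ≡ 525^2 = 275625 ≡ 86
93^8 ≡ 86^2 = 7396 ≡ 626
93^16 ≡ 626^2 = 391876 ≡ 570
93^32 ≡ 570^2 = 324900 ≡ 617
93^64 ≡ 617^2 = 380689 ≡ 215
71 = 64 + 4 + 2 + 1, so 93^71 ≡ 215·86·525·93 ≡ 166 (mod 677)
71^2 = 5041 ≡ 302
71^4 ≡ 302^2 = 91204 ≡ 486
71^8 ≡ 486^2 = 236196 ≡ 600
71^16 ≡ 600^2 = 360000 ≡ 513
71^32 ≡ 513^2 = 263169 ≡ 493
71^64 ≡ 493^2 = 243049 ≡ 6
71^128 ≡ 6^2 = 36
239 = 128 + 64 + 32 + 8 + 4 + 2 + 1, so 71^239 ≡ 36·6·493·600·486·302·71 ≡ 532 (mod 677)
166·532 = 88312 ≡ 302 (mod 677)
71 ≠ 302, so verification fails.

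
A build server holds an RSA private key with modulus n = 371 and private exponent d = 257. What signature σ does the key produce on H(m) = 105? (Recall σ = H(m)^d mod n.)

105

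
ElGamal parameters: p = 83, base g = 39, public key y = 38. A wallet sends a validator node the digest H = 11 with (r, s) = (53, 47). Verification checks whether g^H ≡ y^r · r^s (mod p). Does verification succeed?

fails

Left side g^H mod p:
39^2 = 1521 ≡ 27
39^4 ≡ 27^2 = 729 ≡ 65
39^8 ≡ 65^2 = 4225 ≡ 75
11 = 8 + 2 + 1, so 39^11 ≡ 75·27·39 ≡ 42 (mod 83)
Right side y^r · r^s mod p:
38^2 = 1444 ≡ 33
38^4 ≡ 33^2 = 1089 ≡ 10
38^8 ≡ 10^2 = 100 ≡ 17
38^16 ≡ 17^2 = 289 ≡ 40
38^32 ≡ 40^2 = 1600 ≡ 23
53 = 32 + 16 + 4 + 1, so 38^53 ≡ 23·40·10·38 ≡ 4 (mod 83)
53^2 = 2809 ≡ 70
53^4 ≡ 70^2 = 4900 ≡ 3
53^8 ≡ 3^2 = 9
53^16 ≡ 9^2 = 81
53^32 ≡ 81^2 = 6561 ≡ 4
47 = 32 + 8 + 4 + 2 + 1, so 53^47 ≡ 4·9·3·70·53 ≡ 39 (mod 83)
4·39 = 156 ≡ 73 (mod 83)
42 ≠ 73, so verification fails.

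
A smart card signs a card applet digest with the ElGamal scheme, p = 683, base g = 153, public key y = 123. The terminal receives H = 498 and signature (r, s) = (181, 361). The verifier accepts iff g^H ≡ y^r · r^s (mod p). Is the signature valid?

valid

Left side g^H mod p:
Squares mod 683: 153^1≡153, 153^2≡187, 153^4≡136, 153^8≡55, 153^16≡293, 153^32≡474, 153^64≡652, 153^128≡278, 153^256≡105
498 = 256 + 128 + 64 + 32 + 16 + 2, so 153^498 ≡ 105·278·652·474·293·187 ≡ 309 (mod 683)
Right side y^r · r^s mod p:
Squares mod 683: 123^1≡123, 123^2≡103, 123^4≡364, 123^8≡677, 123^16≡36, 123^32≡613, 123^64≡119, 123^128≡501
181 = 128 + 32 + 16 + 4 + 1, so 123^181 ≡ 501·613·36·364·123 ≡ 366 (mod 683)
Squares mod 683: 181^1≡181, 181^2≡660, 181^4≡529, 181^8≡494, 181^16≡205, 181^32≡362, 181^64≡591, 181^128≡268, 181^256≡109
361 = 256 + 64 + 32 + 8 + 1, so 181^361 ≡ 109·591·362·494·181 ≡ 152 (mod 683)
366·152 = 55632 ≡ 309 (mod 683)
309 ≡ 309 (mod 683), so the signature is genuine.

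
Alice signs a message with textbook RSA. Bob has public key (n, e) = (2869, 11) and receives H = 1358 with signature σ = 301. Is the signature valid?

valid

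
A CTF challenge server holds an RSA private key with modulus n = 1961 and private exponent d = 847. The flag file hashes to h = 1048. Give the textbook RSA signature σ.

345

h^2 ≡ 1048^2 = 1098304 ≡ 144
h^4 ≡ 144^2 = 20736 ≡ 1126
h^8 ≡ 1126^2 = 1267876 ≡ 1070
h^16 ≡ 1070^2 = 1144900 ≡ 1637
h^32 ≡ 1637^2 = 2679769 ≡ 1043
h^64 ≡ 1043^2 = 1087849 ≡ 1455
h^128 ≡ 1455^2 = 2117025 ≡ 1106
h^256 ≡ 1106^2 = 1223236 ≡ 1533
h^512 ≡ 1533^2 = 2350089 ≡ 811
847 = 512 + 256 + 64 + 8 + 4 + 2 + 1, so h^847 ≡ 811·1533·1455·1070·1126·144·1048 ≡ 345 (mod 1961)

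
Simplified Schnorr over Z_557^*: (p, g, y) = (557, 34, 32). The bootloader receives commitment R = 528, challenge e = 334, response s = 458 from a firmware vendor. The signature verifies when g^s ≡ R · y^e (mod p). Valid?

yes

g^s mod p:
Squares mod 557: 34^1≡34, 34^2≡42, 34^4≡93, 34^8≡294, 34^16≡101, 34^32≡175, 34^64≡547, 34^128≡100, 34^256≡531
458 = 256 + 128 + 64 + 8 + 2, so 34^458 ≡ 531·100·547·294·42 ≡ 441 (mod 557)
R · y^e mod p:
Squares mod 557: 32^1≡32, 32^2≡467, 32^4≡302, 32^8≡413, 32^16≡127, 32^32≡533, 32^64≡19, 32^128≡361, 32^256≡540
334 = 256 + 64 + 8 + 4 + 2, so 32^334 ≡ 540·19·413·302·467 ≡ 4 (mod 557)
528·4 = 2112 ≡ 441 (mod 557)
441 ≡ 441 (mod 557); signature holds.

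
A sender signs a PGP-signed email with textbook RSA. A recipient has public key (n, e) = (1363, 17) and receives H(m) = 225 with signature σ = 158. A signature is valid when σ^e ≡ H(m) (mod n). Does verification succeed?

passes

Squares mod 1363: σ^1≡158, σ^2≡430, σ^4≡895, σ^8≡944, σ^16≡1097
17 = 16 + 1, so σ^17 ≡ 1097·158 ≡ 225 (mod 1363)
σ^17 mod 1363 = 225 matches H(m).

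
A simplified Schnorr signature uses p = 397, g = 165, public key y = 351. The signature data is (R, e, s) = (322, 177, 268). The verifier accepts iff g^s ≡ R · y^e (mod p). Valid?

g^s mod p:
165^268 mod 397 = 293
R · y^e mod p:
351^177 mod 397 = 337
322·337 = 108514 ≡ 133 (mod 397)
293 ≠ 133; the check fails.

no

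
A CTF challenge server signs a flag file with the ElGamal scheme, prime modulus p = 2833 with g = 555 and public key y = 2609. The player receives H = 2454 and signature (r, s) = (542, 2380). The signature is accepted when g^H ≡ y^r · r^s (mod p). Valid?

yes

Left side g^H mod p:
Squares mod 2833: 555^1≡555, 555^2≡2061, 555^4≡1054, 555^8≡380, 555^16≡2750, 555^32≡1223, 555^64≡2738, 555^128≡526, 555^256≡1875, 555^512≡2705, 555^1024≡2219, 555^2048≡207
2454 = 2048 + 256 + 128 + 16 + 4 + 2, so 555^2454 ≡ 207·1875·526·2750·1054·2061 ≡ 455 (mod 2833)
Right side y^r · r^s mod p:
Squares mod 2833: 2609^1≡2609, 2609^2≡2015, 2609^4≡536, 2609^8≡1163, 2609^16≡1228, 2609^32≡828, 2609^64≡2831, 2609^128≡4, 2609^256≡16, 2609^512≡256
542 = 512 + 16 + 8 + 4 + 2, so 2609^542 ≡ 256·1228·1163·536·2015 ≡ 1334 (mod 2833)
Squares mod 2833: 542^1≡542, 542^2≡1965, 542^4≡2679, 542^8≡1052, 542^16≡1834, 542^32≡785, 542^64≡1464, 542^128≡1548, 542^256≡2419, 542^512≡1416, 542^1024≡2125, 542^2048≡2656
2380 = 2048 + 256 + 64 + 8 + 4, so 542^2380 ≡ 2656·2419·1464·1052·2679 ≡ 1969 (mod 2833)
1334·1969 = 2626646 ≡ 455 (mod 2833)
455 ≡ 455 (mod 2833), so the signature is genuine.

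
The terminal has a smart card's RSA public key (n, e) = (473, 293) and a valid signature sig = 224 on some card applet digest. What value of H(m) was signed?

Squares mod 473: sig^1≡224, sig^2≡38, sig^4≡25, sig^8≡152, sig^16≡400, sig^32≡126, sig^64≡267, sig^128≡339, sig^256≡455
293 = 256 + 32 + 4 + 1, so sig^293 ≡ 455·126·25·224 ≡ 196 (mod 473)

196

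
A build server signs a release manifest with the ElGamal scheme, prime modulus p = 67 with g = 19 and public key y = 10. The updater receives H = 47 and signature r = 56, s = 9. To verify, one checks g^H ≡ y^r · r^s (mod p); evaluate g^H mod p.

55

Squares mod 67: 19^1≡19, 19^2≡26, 19^4≡6, 19^8≡36, 19^16≡23, 19^32≡60
47 = 32 + 8 + 4 + 2 + 1, so 19^47 ≡ 60·36·6·26·19 ≡ 55 (mod 67)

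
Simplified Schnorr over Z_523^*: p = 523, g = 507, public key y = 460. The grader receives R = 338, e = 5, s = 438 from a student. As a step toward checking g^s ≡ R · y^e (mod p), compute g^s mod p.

138

507^2 = 257049 ≡ 256
507^4 ≡ 256^2 = 65536 ≡ 161
507^8 ≡ 161^2 = 25921 ≡ 294
507^16 ≡ 294^2 = 86436 ≡ 141
507^32 ≡ 141^2 = 19881 ≡ 7
507^64 ≡ 7^2 = 49
507^128 ≡ 49^2 = 2401 ≡ 309
507^256 ≡ 309^2 = 95481 ≡ 295
438 = 256 + 128 + 32 + 16 + 4 + 2, so 507^438 ≡ 295·309·7·141·161·256 ≡ 138 (mod 523)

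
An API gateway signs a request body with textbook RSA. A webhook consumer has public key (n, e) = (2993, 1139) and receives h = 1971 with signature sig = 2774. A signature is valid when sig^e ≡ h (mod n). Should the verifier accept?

Squares mod 2993: sig^1≡2774, sig^2≡73, sig^4≡2336, sig^8≡657, sig^16≡657, sig^32≡657, sig^64≡657, sig^128≡657, sig^256≡657, sig^512≡657, sig^1024≡657
1139 = 1024 + 64 + 32 + 16 + 2 + 1, so sig^1139 ≡ 657·657·657·657·73·2774 ≡ 1971 (mod 2993)
sig^1139 mod 2993 = 1971 matches h.

accept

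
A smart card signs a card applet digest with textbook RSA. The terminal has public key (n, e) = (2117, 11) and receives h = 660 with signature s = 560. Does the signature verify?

s^2 ≡ 560^2 = 313600 ≡ 284
s^4 ≡ 284^2 = 80656 ≡ 210
s^8 ≡ 210^2 = 44100 ≡ 1760
11 = 8 + 2 + 1, so s^11 ≡ 1760·284·560 ≡ 660 (mod 2117)
s^11 mod 2117 = 660 matches h.

verifies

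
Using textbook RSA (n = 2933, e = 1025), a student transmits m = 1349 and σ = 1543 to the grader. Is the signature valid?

valid

Squares mod 2933: σ^1≡1543, σ^2≡2186, σ^4≡739, σ^8≡583, σ^16≡2594, σ^32≡534, σ^64≡655, σ^128≡807, σ^256≡123, σ^512≡464, σ^1024≡1187
1025 = 1024 + 1, so σ^1025 ≡ 1187·1543 ≡ 1349 (mod 2933)
σ^1025 mod 2933 = 1349 matches m.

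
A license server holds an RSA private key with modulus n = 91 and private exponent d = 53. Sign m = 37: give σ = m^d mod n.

46

m^2 ≡ 37^2 = 1369 ≡ 4
m^4 ≡ 4^2 = 16
m^8 ≡ 16^2 = 256 ≡ 74
m^16 ≡ 74^2 = 5476 ≡ 16
m^32 ≡ 16^2 = 256 ≡ 74
53 = 32 + 16 + 4 + 1, so m^53 ≡ 74·16·16·37 ≡ 46 (mod 91)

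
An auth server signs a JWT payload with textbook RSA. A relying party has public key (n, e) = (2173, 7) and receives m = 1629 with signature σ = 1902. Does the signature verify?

does not verify

Squares mod 2173: σ^1≡1902, σ^2≡1732, σ^4≡1084
7 = 4 + 2 + 1, so σ^7 ≡ 1084·1732·1902 ≡ 10 (mod 2173)
10 ≠ 1629, so verification fails.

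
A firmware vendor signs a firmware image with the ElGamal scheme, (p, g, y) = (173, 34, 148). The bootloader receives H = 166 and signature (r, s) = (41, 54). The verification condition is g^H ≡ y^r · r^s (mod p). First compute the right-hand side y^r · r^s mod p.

148^2 = 21904 ≡ 106
148^4 ≡ 106^2 = 11236 ≡ 164
148^8 ≡ 164^2 = 26896 ≡ 81
148^16 ≡ 81^2 = 6561 ≡ 160
148^32 ≡ 160^2 = 25600 ≡ 169
41 = 32 + 8 + 1, so 148^41 ≡ 169·81·148 ≡ 142 (mod 173)
41^2 = 1681 ≡ 124
41^4 ≡ 124^2 = 15376 ≡ 152
41^8 ≡ 152^2 = 23104 ≡ 95
41^16 ≡ 95^2 = 9025 ≡ 29
41^32 ≡ 29^2 = 841 ≡ 149
54 = 32 + 16 + 4 + 2, so 41^54 ≡ 149·29·152·124 ≡ 36 (mod 173)
y^r · r^s ≡ 142·36 = 5112 ≡ 95 (mod 173)

95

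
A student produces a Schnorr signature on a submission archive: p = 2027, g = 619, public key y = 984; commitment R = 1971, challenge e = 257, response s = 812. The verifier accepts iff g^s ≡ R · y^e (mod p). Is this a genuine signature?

g^s mod p:
619^2 = 383161 ≡ 58
619^4 ≡ 58^2 = 3364 ≡ 1337
619^8 ≡ 1337^2 = 1787569 ≡ 1782
619^16 ≡ 1782^2 = 3175524 ≡ 1242
619^32 ≡ 1242^2 = 1542564 ≡ 17
619^64 ≡ 17^2 = 289
619^128 ≡ 289^2 = 83521 ≡ 414
619^256 ≡ 414^2 = 171396 ≡ 1128
619^512 ≡ 1128^2 = 1272384 ≡ 1455
812 = 512 + 256 + 32 + 8 + 4, so 619^812 ≡ 1455·1128·17·1782·1337 ≡ 1035 (mod 2027)
R · y^e mod p:
984^2 = 968256 ≡ 1377
984^4 ≡ 1377^2 = 1896129 ≡ 884
984^8 ≡ 884^2 = 781456 ≡ 1061
984^16 ≡ 1061^2 = 1125721 ≡ 736
984^32 ≡ 736^2 = 541696 ≡ 487
984^64 ≡ 487^2 = 237169 ≡ 10
984^128 ≡ 10^2 = 100
984^256 ≡ 100^2 = 10000 ≡ 1892
257 = 256 + 1, so 984^257 ≡ 1892·984 ≡ 942 (mod 2027)
1971·942 = 1856682 ≡ 1977 (mod 2027)
1035 ≠ 1977; the check fails.

forged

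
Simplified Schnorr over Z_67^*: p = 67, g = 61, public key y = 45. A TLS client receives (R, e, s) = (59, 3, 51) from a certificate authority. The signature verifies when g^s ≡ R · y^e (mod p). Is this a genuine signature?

g^s mod p:
Squares mod 67: 61^1≡61, 61^2≡36, 61^4≡23, 61^8≡60, 61^16≡49, 61^32≡56
51 = 32 + 16 + 2 + 1, so 61^51 ≡ 56·49·36·61 ≡ 45 (mod 67)
R · y^e mod p:
Squares mod 67: 45^1≡45, 45^2≡15
3 = 2 + 1, so 45^3 ≡ 15·45 ≡ 5 (mod 67)
59·5 = 295 ≡ 27 (mod 67)
45 ≠ 27; the check fails.

forged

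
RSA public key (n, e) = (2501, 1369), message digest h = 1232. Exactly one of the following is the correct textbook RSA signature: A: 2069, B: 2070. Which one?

B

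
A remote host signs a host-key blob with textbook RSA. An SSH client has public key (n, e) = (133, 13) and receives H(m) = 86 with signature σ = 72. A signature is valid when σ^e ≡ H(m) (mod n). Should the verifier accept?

accept

σ^2 ≡ 72^2 = 5184 ≡ 130
σ^4 ≡ 130^2 = 16900 ≡ 9
σ^8 ≡ 9^2 = 81
13 = 8 + 4 + 1, so σ^13 ≡ 81·9·72 ≡ 86 (mod 133)
Since 86 equals the digest 86, verification succeeds.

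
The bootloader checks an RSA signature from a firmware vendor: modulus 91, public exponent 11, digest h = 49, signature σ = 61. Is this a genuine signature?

forged

Squares mod 91: σ^1≡61, σ^2≡81, σ^4≡9, σ^8≡81
11 = 8 + 2 + 1, so σ^11 ≡ 81·81·61 ≡ 3 (mod 91)
The recovered value 3 does not match the digest 49.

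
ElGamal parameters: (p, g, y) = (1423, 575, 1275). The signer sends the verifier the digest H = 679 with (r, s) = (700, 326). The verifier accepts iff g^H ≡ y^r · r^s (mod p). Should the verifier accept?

Left side g^H mod p:
Squares mod 1423: 575^1≡575, 575^2≡489, 575^4≡57, 575^8≡403, 575^16≡187, 575^32≡817, 575^64≡102, 575^128≡443, 575^256≡1298, 575^512≡1395
679 = 512 + 128 + 32 + 4 + 2 + 1, so 575^679 ≡ 1395·443·817·57·489·575 ≡ 580 (mod 1423)
Right side y^r · r^s mod p:
Squares mod 1423: 1275^1≡1275, 1275^2≡559, 1275^4≡844, 1275^8≡836, 1275^16≡203, 1275^32≡1365, 1275^64≡518, 1275^128≡800, 1275^256≡1073, 1275^512≡122
700 = 512 + 128 + 32 + 16 + 8 + 4, so 1275^700 ≡ 122·800·1365·203·836·844 ≡ 331 (mod 1423)
Squares mod 1423: 700^1≡700, 700^2≡488, 700^4≡503, 700^8≡1138, 700^16≡114, 700^32≡189, 700^64≡146, 700^128≡1394, 700^256≡841
326 = 256 + 64 + 4 + 2, so 700^326 ≡ 841·146·503·488 ≡ 1418 (mod 1423)
331·1418 = 469358 ≡ 1191 (mod 1423)
580 ≠ 1191, so verification fails.

reject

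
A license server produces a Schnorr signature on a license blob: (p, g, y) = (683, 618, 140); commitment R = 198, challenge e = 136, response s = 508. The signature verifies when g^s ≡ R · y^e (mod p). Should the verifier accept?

reject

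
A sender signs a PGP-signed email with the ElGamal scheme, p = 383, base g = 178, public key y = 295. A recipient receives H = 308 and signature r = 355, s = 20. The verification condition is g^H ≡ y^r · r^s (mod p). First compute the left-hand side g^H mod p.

178^2 = 31684 ≡ 278
178^4 ≡ 278^2 = 77284 ≡ 301
178^8 ≡ 301^2 = 90601 ≡ 213
178^16 ≡ 213^2 = 45369 ≡ 175
178^32 ≡ 175^2 = 30625 ≡ 368
178^64 ≡ 368^2 = 135424 ≡ 225
178^128 ≡ 225^2 = 50625 ≡ 69
178^256 ≡ 69^2 = 4761 ≡ 165
308 = 256 + 32 + 16 + 4, so 178^308 ≡ 165·368·175·301 ≡ 277 (mod 383)

277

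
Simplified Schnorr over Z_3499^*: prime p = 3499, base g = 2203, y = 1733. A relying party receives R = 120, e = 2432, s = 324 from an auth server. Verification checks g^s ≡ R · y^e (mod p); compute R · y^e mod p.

1770

Squares mod 3499: 1733^1≡1733, 1733^2≡1147, 1733^4≡3484, 1733^8≡225, 1733^16≡1639, 1733^32≡2588, 1733^64≡658, 1733^128≡2587, 1733^256≡2481, 1733^512≡620, 1733^1024≡3009, 1733^2048≡2168
2432 = 2048 + 256 + 128, so 1733^2432 ≡ 2168·2481·2587 ≡ 2639 (mod 3499)
R · y^e ≡ 120·2639 = 316680 ≡ 1770 (mod 3499)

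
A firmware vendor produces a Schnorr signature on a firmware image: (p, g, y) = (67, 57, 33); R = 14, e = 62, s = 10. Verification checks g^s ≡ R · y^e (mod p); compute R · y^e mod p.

23

33^2 = 1089 ≡ 17
33^4 ≡ 17^2 = 289 ≡ 21
33^8 ≡ 21^2 = 441 ≡ 39
33^16 ≡ 39^2 = 1521 ≡ 47
33^32 ≡ 47^2 = 2209 ≡ 65
62 = 32 + 16 + 8 + 4 + 2, so 33^62 ≡ 65·47·39·21·17 ≡ 16 (mod 67)
R · y^e ≡ 14·16 = 224 ≡ 23 (mod 67)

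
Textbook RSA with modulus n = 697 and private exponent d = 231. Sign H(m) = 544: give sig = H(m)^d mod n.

680

(H(m))^2 ≡ 544^2 = 295936 ≡ 408
(H(m))^4 ≡ 408^2 = 166464 ≡ 578
(H(m))^8 ≡ 578^2 = 334084 ≡ 221
(H(m))^16 ≡ 221^2 = 48841 ≡ 51
(H(m))^32 ≡ 51^2 = 2601 ≡ 510
(H(m))^64 ≡ 510^2 = 260100 ≡ 119
(H(m))^128 ≡ 119^2 = 14161 ≡ 221
231 = 128 + 64 + 32 + 4 + 2 + 1, so (H(m))^231 ≡ 221·119·510·578·408·544 ≡ 680 (mod 697)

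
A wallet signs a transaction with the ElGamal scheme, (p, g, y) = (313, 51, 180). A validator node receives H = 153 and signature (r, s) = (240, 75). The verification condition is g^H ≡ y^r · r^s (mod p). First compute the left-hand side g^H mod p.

195

51^2 = 2601 ≡ 97
51^4 ≡ 97^2 = 9409 ≡ 19
51^8 ≡ 19^2 = 361 ≡ 48
51^16 ≡ 48^2 = 2304 ≡ 113
51^32 ≡ 113^2 = 12769 ≡ 249
51^64 ≡ 249^2 = 62001 ≡ 27
51^128 ≡ 27^2 = 729 ≡ 103
153 = 128 + 16 + 8 + 1, so 51^153 ≡ 103·113·48·51 ≡ 195 (mod 313)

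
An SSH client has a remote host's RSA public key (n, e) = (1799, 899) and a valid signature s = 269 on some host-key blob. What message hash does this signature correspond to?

1356

Squares mod 1799: s^1≡269, s^2≡401, s^4≡690, s^8≡1164, s^16≡249, s^32≡835, s^64≡1012, s^128≡513, s^256≡515, s^512≡772
899 = 512 + 256 + 128 + 2 + 1, so s^899 ≡ 772·515·513·401·269 ≡ 1356 (mod 1799)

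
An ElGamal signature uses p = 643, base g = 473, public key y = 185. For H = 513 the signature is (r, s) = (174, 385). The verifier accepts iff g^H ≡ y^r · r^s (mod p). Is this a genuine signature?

forged

Left side g^H mod p:
473^2 = 223729 ≡ 608
473^4 ≡ 608^2 = 369664 ≡ 582
473^8 ≡ 582^2 = 338724 ≡ 506
473^16 ≡ 506^2 = 256036 ≡ 122
473^32 ≡ 122^2 = 14884 ≡ 95
473^64 ≡ 95^2 = 9025 ≡ 23
473^128 ≡ 23^2 = 529
473^256 ≡ 529^2 = 279841 ≡ 136
473^512 ≡ 136^2 = 18496 ≡ 492
513 = 512 + 1, so 473^513 ≡ 492·473 ≡ 593 (mod 643)
Right side y^r · r^s mod p:
185^2 = 34225 ≡ 146
185^4 ≡ 146^2 = 21316 ≡ 97
185^8 ≡ 97^2 = 9409 ≡ 407
185^16 ≡ 407^2 = 165649 ≡ 398
185^32 ≡ 398^2 = 158404 ≡ 226
185^64 ≡ 226^2 = 51076 ≡ 279
185^128 ≡ 279^2 = 77841 ≡ 38
174 = 128 + 32 + 8 + 4 + 2, so 185^174 ≡ 38·226·407·97·146 ≡ 131 (mod 643)
174^2 = 30276 ≡ 55
174^4 ≡ 55^2 = 3025 ≡ 453
174^8 ≡ 453^2 = 205209 ≡ 92
174^16 ≡ 92^2 = 8464 ≡ 105
174^32 ≡ 105^2 = 11025 ≡ 94
174^64 ≡ 94^2 = 8836 ≡ 477
174^128 ≡ 477^2 = 227529 ≡ 550
174^256 ≡ 550^2 = 302500 ≡ 290
385 = 256 + 128 + 1, so 174^385 ≡ 290·550·174 ≡ 477 (mod 643)
131·477 = 62487 ≡ 116 (mod 643)
593 ≠ 116, so verification fails.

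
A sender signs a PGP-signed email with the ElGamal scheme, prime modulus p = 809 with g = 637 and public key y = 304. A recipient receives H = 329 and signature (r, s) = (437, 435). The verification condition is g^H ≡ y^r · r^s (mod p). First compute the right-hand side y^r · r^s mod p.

167

304^437 mod 809 = 587
437^435 mod 809 = 309
y^r · r^s ≡ 587·309 = 181383 ≡ 167 (mod 809)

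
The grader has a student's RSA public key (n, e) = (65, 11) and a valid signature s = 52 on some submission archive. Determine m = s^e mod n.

s^2 ≡ 52^2 = 2704 ≡ 39
s^4 ≡ 39^2 = 1521 ≡ 26
s^8 ≡ 26^2 = 676 ≡ 26
11 = 8 + 2 + 1, so s^11 ≡ 26·39·52 ≡ 13 (mod 65)

13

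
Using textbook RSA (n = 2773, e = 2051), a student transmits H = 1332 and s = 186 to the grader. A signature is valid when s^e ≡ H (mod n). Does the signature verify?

Squares mod 2773: s^1≡186, s^2≡1320, s^4≡956, s^8≡1619, s^16≡676, s^32≡2204, s^64≡2093, s^128≡2082, s^256≡525, s^512≡1098, s^1024≡2122, s^2048≡2305
2051 = 2048 + 2 + 1, so s^2051 ≡ 2305·1320·186 ≡ 1441 (mod 2773)
s^2051 mod 2773 = 1441, but H = 1332.

does not verify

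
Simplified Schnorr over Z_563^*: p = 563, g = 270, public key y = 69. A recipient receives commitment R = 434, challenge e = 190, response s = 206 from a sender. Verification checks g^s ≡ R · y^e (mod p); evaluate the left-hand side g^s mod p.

509

270^2 = 72900 ≡ 273
270^4 ≡ 273^2 = 74529 ≡ 213
270^8 ≡ 213^2 = 45369 ≡ 329
270^16 ≡ 329^2 = 108241 ≡ 145
270^32 ≡ 145^2 = 21025 ≡ 194
270^64 ≡ 194^2 = 37636 ≡ 478
270^128 ≡ 478^2 = 228484 ≡ 469
206 = 128 + 64 + 8 + 4 + 2, so 270^206 ≡ 469·478·329·213·273 ≡ 509 (mod 563)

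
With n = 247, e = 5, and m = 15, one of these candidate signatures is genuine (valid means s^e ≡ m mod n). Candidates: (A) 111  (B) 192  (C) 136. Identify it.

Candidate A: Squares mod 247: 111^1≡111, 111^2≡218, 111^4≡100; 5 = 4 + 1, so 111^5 ≡ 100·111 ≡ 232 (mod 247)
Candidate B: Squares mod 247: 192^1≡192, 192^2≡61, 192^4≡16; 5 = 4 + 1, so 192^5 ≡ 16·192 ≡ 108 (mod 247)
Candidate C: Squares mod 247: 136^1≡136, 136^2≡218, 136^4≡100; 5 = 4 + 1, so 136^5 ≡ 100·136 ≡ 15 (mod 247)
  → matches m = 15

C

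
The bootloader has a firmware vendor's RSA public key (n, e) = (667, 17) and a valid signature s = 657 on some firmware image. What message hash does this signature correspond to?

s^2 ≡ 657^2 = 431649 ≡ 100
s^4 ≡ 100^2 = 10000 ≡ 662
s^8 ≡ 662^2 = 438244 ≡ 25
s^16 ≡ 25^2 = 625
17 = 16 + 1, so s^17 ≡ 625·657 ≡ 420 (mod 667)

420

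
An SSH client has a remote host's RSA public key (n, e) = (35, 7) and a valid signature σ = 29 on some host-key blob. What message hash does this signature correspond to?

29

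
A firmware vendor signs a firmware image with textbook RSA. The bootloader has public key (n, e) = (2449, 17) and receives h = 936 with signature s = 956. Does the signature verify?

verifies

Squares mod 2449: s^1≡956, s^2≡459, s^4≡67, s^8≡2040, s^16≡749
17 = 16 + 1, so s^17 ≡ 749·956 ≡ 936 (mod 2449)
s^17 mod 2449 = 936 matches h.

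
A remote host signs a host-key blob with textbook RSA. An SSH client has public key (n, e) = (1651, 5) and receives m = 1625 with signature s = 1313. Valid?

s^5 mod 1651 = 1625
Since 1625 equals the digest 1625, verification succeeds.

yes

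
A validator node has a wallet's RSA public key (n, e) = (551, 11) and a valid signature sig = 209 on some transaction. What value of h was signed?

Squares mod 551: sig^1≡209, sig^2≡152, sig^4≡513, sig^8≡342
11 = 8 + 2 + 1, so sig^11 ≡ 342·152·209 ≡ 38 (mod 551)

38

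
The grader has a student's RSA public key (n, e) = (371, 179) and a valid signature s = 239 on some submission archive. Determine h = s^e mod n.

204

s^179 mod 371 = 204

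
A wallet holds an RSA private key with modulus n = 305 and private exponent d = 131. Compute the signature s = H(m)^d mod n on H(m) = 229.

Squares mod 305: (H(m))^1≡229, (H(m))^2≡286, (H(m))^4≡56, (H(m))^8≡86, (H(m))^16≡76, (H(m))^32≡286, (H(m))^64≡56, (H(m))^128≡86
131 = 128 + 2 + 1, so (H(m))^131 ≡ 86·286·229 ≡ 49 (mod 305)

49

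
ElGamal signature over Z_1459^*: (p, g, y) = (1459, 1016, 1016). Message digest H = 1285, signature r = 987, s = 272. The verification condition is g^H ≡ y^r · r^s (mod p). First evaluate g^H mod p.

671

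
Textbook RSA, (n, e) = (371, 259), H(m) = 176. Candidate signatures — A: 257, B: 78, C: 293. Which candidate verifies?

B

Candidate A: Squares mod 371: 257^1≡257, 257^2≡11, 257^4≡121, 257^8≡172, 257^16≡275, 257^32≡312, 257^64≡142, 257^128≡130, 257^256≡205; 259 = 256 + 2 + 1, so 257^259 ≡ 205·11·257 ≡ 33 (mod 371)
Candidate B: Squares mod 371: 78^1≡78, 78^2≡148, 78^4≡15, 78^8≡225, 78^16≡169, 78^32≡365, 78^64≡36, 78^128≡183, 78^256≡99; 259 = 256 + 2 + 1, so 78^259 ≡ 99·148·78 ≡ 176 (mod 371)
  → matches H(m) = 176
Candidate C: Squares mod 371: 293^1≡293, 293^2≡148, 293^4≡15, 293^8≡225, 293^16≡169, 293^32≡365, 293^64≡36, 293^128≡183, 293^256≡99; 259 = 256 + 2 + 1, so 293^259 ≡ 99·148·293 ≡ 195 (mod 371)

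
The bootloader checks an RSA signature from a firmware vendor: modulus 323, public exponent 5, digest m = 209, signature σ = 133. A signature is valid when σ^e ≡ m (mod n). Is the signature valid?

σ^5 mod 323 = 114
The recovered value 114 does not match the digest 209.

invalid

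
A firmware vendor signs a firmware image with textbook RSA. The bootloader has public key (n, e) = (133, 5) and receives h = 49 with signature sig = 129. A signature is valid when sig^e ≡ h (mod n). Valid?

no

Squares mod 133: sig^1≡129, sig^2≡16, sig^4≡123
5 = 4 + 1, so sig^5 ≡ 123·129 ≡ 40 (mod 133)
40 ≠ 49, so verification fails.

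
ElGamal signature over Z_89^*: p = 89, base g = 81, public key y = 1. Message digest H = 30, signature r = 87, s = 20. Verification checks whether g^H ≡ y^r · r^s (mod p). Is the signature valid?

Left side g^H mod p:
81^2 = 6561 ≡ 64
81^4 ≡ 64^2 = 4096 ≡ 2
81^8 ≡ 2^2 = 4
81^16 ≡ 4^2 = 16
30 = 16 + 8 + 4 + 2, so 81^30 ≡ 16·4·2·64 ≡ 4 (mod 89)
Right side y^r · r^s mod p:
1^2 = 1
1^4 ≡ 1^2 = 1
1^8 ≡ 1^2 = 1
1^16 ≡ 1^2 = 1
1^32 ≡ 1^2 = 1
1^64 ≡ 1^2 = 1
87 = 64 + 16 + 4 + 2 + 1, so 1^87 ≡ 1·1·1·1·1 ≡ 1 (mod 89)
87^2 = 7569 ≡ 4
87^4 ≡ 4^2 = 16
87^8 ≡ 16^2 = 256 ≡ 78
87^16 ≡ 78^2 = 6084 ≡ 32
20 = 16 + 4, so 87^20 ≡ 32·16 ≡ 67 (mod 89)
1·67 = 67 ≡ 67 (mod 89)
4 ≠ 67, so verification fails.

invalid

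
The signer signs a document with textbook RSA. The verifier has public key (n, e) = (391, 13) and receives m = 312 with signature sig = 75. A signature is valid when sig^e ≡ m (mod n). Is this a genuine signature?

sig^2 ≡ 75^2 = 5625 ≡ 151
sig^4 ≡ 151^2 = 22801 ≡ 123
sig^8 ≡ 123^2 = 15129 ≡ 271
13 = 8 + 4 + 1, so sig^13 ≡ 271·123·75 ≡ 312 (mod 391)
312 = m, so the signature checks out.

genuine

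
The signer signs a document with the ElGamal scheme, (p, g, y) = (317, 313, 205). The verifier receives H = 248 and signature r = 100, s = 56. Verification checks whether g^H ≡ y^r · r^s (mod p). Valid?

yes

Left side g^H mod p:
313^2 = 97969 ≡ 16
313^4 ≡ 16^2 = 256
313^8 ≡ 256^2 = 65536 ≡ 234
313^16 ≡ 234^2 = 54756 ≡ 232
313^32 ≡ 232^2 = 53824 ≡ 251
313^64 ≡ 251^2 = 63001 ≡ 235
313^128 ≡ 235^2 = 55225 ≡ 67
248 = 128 + 64 + 32 + 16 + 8, so 313^248 ≡ 67·235·251·232·234 ≡ 240 (mod 317)
Right side y^r · r^s mod p:
205^2 = 42025 ≡ 181
205^4 ≡ 181^2 = 32761 ≡ 110
205^8 ≡ 110^2 = 12100 ≡ 54
205^16 ≡ 54^2 = 2916 ≡ 63
205^32 ≡ 63^2 = 3969 ≡ 165
205^64 ≡ 165^2 = 27225 ≡ 280
100 = 64 + 32 + 4, so 205^100 ≡ 280·165·110 ≡ 173 (mod 317)
100^2 = 10000 ≡ 173
100^4 ≡ 173^2 = 29929 ≡ 131
100^8 ≡ 131^2 = 17161 ≡ 43
100^16 ≡ 43^2 = 1849 ≡ 264
100^32 ≡ 264^2 = 69696 ≡ 273
56 = 32 + 16 + 8, so 100^56 ≡ 273·264·43 ≡ 104 (mod 317)
173·104 = 17992 ≡ 240 (mod 317)
240 ≡ 240 (mod 317), so the signature is genuine.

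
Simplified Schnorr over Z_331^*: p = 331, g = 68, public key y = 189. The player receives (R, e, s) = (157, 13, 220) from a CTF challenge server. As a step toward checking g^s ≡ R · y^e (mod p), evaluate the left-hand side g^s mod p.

1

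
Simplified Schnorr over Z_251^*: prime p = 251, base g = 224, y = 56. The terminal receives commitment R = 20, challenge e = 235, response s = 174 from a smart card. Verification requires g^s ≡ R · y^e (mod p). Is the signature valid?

invalid

g^s mod p:
224^174 mod 251 = 218
R · y^e mod p:
56^235 mod 251 = 8
20·8 = 160 ≡ 160 (mod 251)
218 ≠ 160; the check fails.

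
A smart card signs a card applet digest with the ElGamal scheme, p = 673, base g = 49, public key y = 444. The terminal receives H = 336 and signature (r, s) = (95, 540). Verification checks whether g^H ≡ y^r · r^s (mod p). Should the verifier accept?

Left side g^H mod p:
49^2 = 2401 ≡ 382
49^4 ≡ 382^2 = 145924 ≡ 556
49^8 ≡ 556^2 = 309136 ≡ 229
49^16 ≡ 229^2 = 52441 ≡ 620
49^32 ≡ 620^2 = 384400 ≡ 117
49^64 ≡ 117^2 = 13689 ≡ 229
49^128 ≡ 229^2 = 52441 ≡ 620
49^256 ≡ 620^2 = 384400 ≡ 117
336 = 256 + 64 + 16, so 49^336 ≡ 117·229·620 ≡ 1 (mod 673)
Right side y^r · r^s mod p:
444^2 = 197136 ≡ 620
444^4 ≡ 620^2 = 384400 ≡ 117
444^8 ≡ 117^2 = 13689 ≡ 229
444^16 ≡ 229^2 = 52441 ≡ 620
444^32 ≡ 620^2 = 384400 ≡ 117
444^64 ≡ 117^2 = 13689 ≡ 229
95 = 64 + 16 + 8 + 4 + 2 + 1, so 444^95 ≡ 229·620·229·117·620·444 ≡ 556 (mod 673)
95^2 = 9025 ≡ 276
95^4 ≡ 276^2 = 76176 ≡ 127
95^8 ≡ 127^2 = 16129 ≡ 650
95^16 ≡ 650^2 = 422500 ≡ 529
95^32 ≡ 529^2 = 279841 ≡ 546
95^64 ≡ 546^2 = 298116 ≡ 650
95^128 ≡ 650^2 = 422500 ≡ 529
95^256 ≡ 529^2 = 279841 ≡ 546
95^512 ≡ 546^2 = 298116 ≡ 650
540 = 512 + 16 + 8 + 4, so 95^540 ≡ 650·529·650·127 ≡ 23 (mod 673)
556·23 = 12788 ≡ 1 (mod 673)
1 ≡ 1 (mod 673), so the signature is genuine.

accept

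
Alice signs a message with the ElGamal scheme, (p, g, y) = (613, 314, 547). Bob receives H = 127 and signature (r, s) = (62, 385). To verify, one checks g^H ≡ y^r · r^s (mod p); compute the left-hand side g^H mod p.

388

Squares mod 613: 314^1≡314, 314^2≡516, 314^4≡214, 314^8≡434, 314^16≡165, 314^32≡253, 314^64≡257
127 = 64 + 32 + 16 + 8 + 4 + 2 + 1, so 314^127 ≡ 257·253·165·434·214·516·314 ≡ 388 (mod 613)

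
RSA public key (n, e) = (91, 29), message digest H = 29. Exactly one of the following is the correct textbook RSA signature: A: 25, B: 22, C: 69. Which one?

B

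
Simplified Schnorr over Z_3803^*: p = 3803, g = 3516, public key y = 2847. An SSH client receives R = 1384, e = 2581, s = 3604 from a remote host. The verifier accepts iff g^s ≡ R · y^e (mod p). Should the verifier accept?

g^s mod p:
3516^2 = 12362256 ≡ 2506
3516^4 ≡ 2506^2 = 6280036 ≡ 1283
3516^8 ≡ 1283^2 = 1646089 ≡ 3193
3516^16 ≡ 3193^2 = 10195249 ≡ 3209
3516^32 ≡ 3209^2 = 10297681 ≡ 2960
3516^64 ≡ 2960^2 = 8761600 ≡ 3291
3516^128 ≡ 3291^2 = 10830681 ≡ 3540
3516^256 ≡ 3540^2 = 12531600 ≡ 715
3516^512 ≡ 715^2 = 511225 ≡ 1623
3516^1024 ≡ 1623^2 = 2634129 ≡ 2453
3516^2048 ≡ 2453^2 = 6017209 ≡ 863
3604 = 2048 + 1024 + 512 + 16 + 4, so 3516^3604 ≡ 863·2453·1623·3209·1283 ≡ 212 (mod 3803)
R · y^e mod p:
2847^2 = 8105409 ≡ 1216
2847^4 ≡ 1216^2 = 1478656 ≡ 3092
2847^8 ≡ 3092^2 = 9560464 ≡ 3525
2847^16 ≡ 3525^2 = 12425625 ≡ 1224
2847^32 ≡ 1224^2 = 1498176 ≡ 3597
2847^64 ≡ 3597^2 = 12938409 ≡ 603
2847^128 ≡ 603^2 = 363609 ≡ 2324
2847^256 ≡ 2324^2 = 5400976 ≡ 716
2847^512 ≡ 716^2 = 512656 ≡ 3054
2847^1024 ≡ 3054^2 = 9326916 ≡ 1960
2847^2048 ≡ 1960^2 = 3841600 ≡ 570
2581 = 2048 + 512 + 16 + 4 + 1, so 2847^2581 ≡ 570·3054·1224·3092·2847 ≡ 1462 (mod 3803)
1384·1462 = 2023408 ≡ 212 (mod 3803)
212 ≡ 212 (mod 3803); signature holds.

accept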